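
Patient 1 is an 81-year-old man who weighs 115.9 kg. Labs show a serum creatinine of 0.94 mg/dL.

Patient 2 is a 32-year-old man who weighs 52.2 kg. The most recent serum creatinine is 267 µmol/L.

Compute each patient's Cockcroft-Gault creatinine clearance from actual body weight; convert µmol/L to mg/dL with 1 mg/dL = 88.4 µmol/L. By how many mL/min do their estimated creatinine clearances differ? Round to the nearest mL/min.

Patient 1: CrCl = (140 − 81) × 115.9 / (72 × 0.94) = 6838.1 / 67.68 ≈ 101.0 mL/min
Patient 2: SCr = 267 / 88.4 = 3.02 mg/dL
Patient 2: CrCl = (140 − 32) × 52.2 / (72 × 3.02) = 5637.6 / 217.44 ≈ 25.9 mL/min
|101.0 − 25.9| = 75.1 mL/min

75 mL/min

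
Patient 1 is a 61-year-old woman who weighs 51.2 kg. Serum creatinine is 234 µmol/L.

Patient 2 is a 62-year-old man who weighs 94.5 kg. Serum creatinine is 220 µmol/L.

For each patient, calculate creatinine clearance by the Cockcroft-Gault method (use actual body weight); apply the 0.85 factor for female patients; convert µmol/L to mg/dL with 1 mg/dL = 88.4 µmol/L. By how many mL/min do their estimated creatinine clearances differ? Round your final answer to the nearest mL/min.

Patient 1: SCr = 234 / 88.4 = 2.647 mg/dL
Patient 1: CrCl = (140 − 61) × 51.2 / (72 × 2.647) × 0.85 = 4044.8 / 190.58 × 0.85 ≈ 18.0 mL/min
Patient 2: SCr = 220 / 88.4 = 2.489 mg/dL
Patient 2: CrCl = (140 − 62) × 94.5 / (72 × 2.489) = 7371.0 / 179.21 ≈ 41.1 mL/min
|18.0 − 41.1| = 23.1 mL/min

23 mL/min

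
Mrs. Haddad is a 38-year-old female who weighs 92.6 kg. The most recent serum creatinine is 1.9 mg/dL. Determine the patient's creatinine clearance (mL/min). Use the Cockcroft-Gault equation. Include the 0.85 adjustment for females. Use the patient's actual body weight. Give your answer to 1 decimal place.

58.7 mL/min

CrCl = (140 − 38) × 92.6 / (72 × 1.9) × 0.85 = 9445.2 / 136.80 × 0.85 ≈ 58.7 mL/min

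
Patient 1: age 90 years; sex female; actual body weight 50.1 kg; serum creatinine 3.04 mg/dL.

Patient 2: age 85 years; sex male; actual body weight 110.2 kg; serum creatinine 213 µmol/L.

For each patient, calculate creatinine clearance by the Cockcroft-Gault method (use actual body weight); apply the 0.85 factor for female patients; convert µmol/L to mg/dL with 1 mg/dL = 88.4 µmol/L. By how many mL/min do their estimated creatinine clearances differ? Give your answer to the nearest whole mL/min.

25 mL/min

Patient 1: CrCl = (140 − 90) × 50.1 / (72 × 3.04) × 0.85 = 2505.0 / 218.88 × 0.85 ≈ 9.7 mL/min
Patient 2: SCr = 213 / 88.4 = 2.41 mg/dL
Patient 2: CrCl = (140 − 85) × 110.2 / (72 × 2.41) = 6061.0 / 173.52 ≈ 34.9 mL/min
|9.7 − 34.9| = 25.2 mL/min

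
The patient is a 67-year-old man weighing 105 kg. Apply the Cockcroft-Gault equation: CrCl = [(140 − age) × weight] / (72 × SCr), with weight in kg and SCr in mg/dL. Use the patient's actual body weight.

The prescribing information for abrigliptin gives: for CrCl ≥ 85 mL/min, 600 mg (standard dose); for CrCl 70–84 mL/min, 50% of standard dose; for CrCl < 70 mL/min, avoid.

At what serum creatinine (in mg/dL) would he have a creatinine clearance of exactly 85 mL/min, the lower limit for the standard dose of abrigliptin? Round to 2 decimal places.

1.25 mg/dL

Standard dose requires CrCl ≥ 85 mL/min.
Set (140 − 67) × 105 / (72 × SCr) = 85
SCr = (140 − 67) × 105 / (72 × 85) = 1.252 mg/dL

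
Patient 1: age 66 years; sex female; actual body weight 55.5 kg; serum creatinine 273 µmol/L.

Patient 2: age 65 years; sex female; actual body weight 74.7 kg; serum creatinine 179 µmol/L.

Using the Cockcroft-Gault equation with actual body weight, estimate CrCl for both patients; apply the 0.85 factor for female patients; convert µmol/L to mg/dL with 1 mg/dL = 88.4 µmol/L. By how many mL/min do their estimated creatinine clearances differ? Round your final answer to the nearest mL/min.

17 mL/min

Patient 1: SCr = 273 / 88.4 = 3.088 mg/dL
Patient 1: CrCl = (140 − 66) × 55.5 / (72 × 3.088) × 0.85 = 4107.0 / 222.34 × 0.85 ≈ 15.7 mL/min
Patient 2: SCr = 179 / 88.4 = 2.025 mg/dL
Patient 2: CrCl = (140 − 65) × 74.7 / (72 × 2.025) × 0.85 = 5602.5 / 145.80 × 0.85 ≈ 32.7 mL/min
|15.7 − 32.7| = 17.0 mL/min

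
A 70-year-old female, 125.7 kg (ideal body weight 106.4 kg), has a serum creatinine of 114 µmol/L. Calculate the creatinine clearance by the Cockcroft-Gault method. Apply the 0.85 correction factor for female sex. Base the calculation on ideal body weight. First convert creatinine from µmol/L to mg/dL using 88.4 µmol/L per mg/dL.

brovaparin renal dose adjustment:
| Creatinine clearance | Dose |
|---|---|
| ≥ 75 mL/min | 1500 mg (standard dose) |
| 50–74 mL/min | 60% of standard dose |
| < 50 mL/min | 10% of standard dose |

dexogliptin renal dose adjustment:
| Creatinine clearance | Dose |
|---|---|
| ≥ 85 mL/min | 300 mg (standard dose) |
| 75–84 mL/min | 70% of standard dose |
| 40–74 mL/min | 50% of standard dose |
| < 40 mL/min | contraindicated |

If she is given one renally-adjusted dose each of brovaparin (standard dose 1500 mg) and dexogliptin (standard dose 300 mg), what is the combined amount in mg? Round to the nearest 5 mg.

1050 mg

SCr = 114 / 88.4 = 1.29 mg/dL
CrCl = (140 − 70) × 106.4 / (72 × 1.29) × 0.85 = 7448.0 / 92.88 × 0.85 ≈ 68.2 mL/min
CrCl ≈ 68 mL/min.
brovaparin: 50–74 mL/min → 60% of 1500 mg = 900 mg.
dexogliptin: 40–74 mL/min → 50% of 300 mg = 150 mg.
Total = 900 + 150 = 1050 mg.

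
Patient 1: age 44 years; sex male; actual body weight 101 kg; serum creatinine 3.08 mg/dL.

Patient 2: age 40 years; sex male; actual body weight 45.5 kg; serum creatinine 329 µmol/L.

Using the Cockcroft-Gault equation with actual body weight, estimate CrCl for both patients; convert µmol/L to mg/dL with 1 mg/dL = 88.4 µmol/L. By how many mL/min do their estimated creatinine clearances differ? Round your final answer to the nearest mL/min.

27 mL/min

Patient 1: CrCl = (140 − 44) × 101 / (72 × 3.08) = 9696.0 / 221.76 ≈ 43.7 mL/min
Patient 2: SCr = 329 / 88.4 = 3.722 mg/dL
Patient 2: CrCl = (140 − 40) × 45.5 / (72 × 3.722) = 4550.0 / 267.98 ≈ 17.0 mL/min
|43.7 − 17.0| = 26.7 mL/min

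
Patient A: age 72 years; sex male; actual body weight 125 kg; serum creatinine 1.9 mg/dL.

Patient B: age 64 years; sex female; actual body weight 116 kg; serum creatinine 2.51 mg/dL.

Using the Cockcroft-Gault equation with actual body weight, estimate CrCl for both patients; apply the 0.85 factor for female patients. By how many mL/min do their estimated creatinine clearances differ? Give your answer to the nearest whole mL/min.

Patient A: CrCl = (140 − 72) × 125 / (72 × 1.9) = 8500.0 / 136.80 ≈ 62.1 mL/min
Patient B: CrCl = (140 − 64) × 116 / (72 × 2.51) × 0.85 = 8816.0 / 180.72 × 0.85 ≈ 41.5 mL/min
|62.1 − 41.5| = 20.6 mL/min

21 mL/min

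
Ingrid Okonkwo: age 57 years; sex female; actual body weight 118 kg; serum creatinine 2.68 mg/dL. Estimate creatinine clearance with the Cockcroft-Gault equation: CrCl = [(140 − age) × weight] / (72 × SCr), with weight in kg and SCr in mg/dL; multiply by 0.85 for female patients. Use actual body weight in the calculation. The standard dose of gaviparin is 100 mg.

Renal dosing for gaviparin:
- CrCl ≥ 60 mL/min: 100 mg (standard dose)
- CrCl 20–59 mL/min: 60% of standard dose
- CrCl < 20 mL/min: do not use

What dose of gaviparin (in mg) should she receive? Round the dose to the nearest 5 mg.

CrCl = (140 − 57) × 118 / (72 × 2.68) × 0.85 = 9794.0 / 192.96 × 0.85 ≈ 43.1 mL/min
CrCl ≈ 43 mL/min → bracket 20–59 mL/min.
60% of 100 mg = 60 mg

60 mg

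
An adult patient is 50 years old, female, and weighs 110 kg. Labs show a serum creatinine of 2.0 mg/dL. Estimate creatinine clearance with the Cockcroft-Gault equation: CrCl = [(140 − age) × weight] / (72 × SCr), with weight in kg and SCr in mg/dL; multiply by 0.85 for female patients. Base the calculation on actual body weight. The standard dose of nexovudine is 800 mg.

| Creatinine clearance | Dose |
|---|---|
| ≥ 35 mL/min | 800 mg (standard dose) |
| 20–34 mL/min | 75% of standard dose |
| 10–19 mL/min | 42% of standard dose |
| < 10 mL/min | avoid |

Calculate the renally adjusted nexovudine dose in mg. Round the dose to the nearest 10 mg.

CrCl = (140 − 50) × 110 / (72 × 2) × 0.85 = 9900.0 / 144.00 × 0.85 ≈ 58.4 mL/min
CrCl ≈ 58 mL/min → bracket ≥ 35 mL/min.
100% of 800 mg = 800 mg

800 mg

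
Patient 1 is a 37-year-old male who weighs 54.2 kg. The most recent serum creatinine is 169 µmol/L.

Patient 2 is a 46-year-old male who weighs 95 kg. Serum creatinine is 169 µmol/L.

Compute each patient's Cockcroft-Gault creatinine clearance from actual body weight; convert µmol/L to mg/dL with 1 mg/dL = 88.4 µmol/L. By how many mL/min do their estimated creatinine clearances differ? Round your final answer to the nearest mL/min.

Patient 1: SCr = 169 / 88.4 = 1.912 mg/dL
Patient 1: CrCl = (140 − 37) × 54.2 / (72 × 1.912) = 5582.6 / 137.66 ≈ 40.6 mL/min
Patient 2: SCr = 169 / 88.4 = 1.912 mg/dL
Patient 2: CrCl = (140 − 46) × 95 / (72 × 1.912) = 8930.0 / 137.66 ≈ 64.9 mL/min
|40.6 − 64.9| = 24.3 mL/min

24 mL/min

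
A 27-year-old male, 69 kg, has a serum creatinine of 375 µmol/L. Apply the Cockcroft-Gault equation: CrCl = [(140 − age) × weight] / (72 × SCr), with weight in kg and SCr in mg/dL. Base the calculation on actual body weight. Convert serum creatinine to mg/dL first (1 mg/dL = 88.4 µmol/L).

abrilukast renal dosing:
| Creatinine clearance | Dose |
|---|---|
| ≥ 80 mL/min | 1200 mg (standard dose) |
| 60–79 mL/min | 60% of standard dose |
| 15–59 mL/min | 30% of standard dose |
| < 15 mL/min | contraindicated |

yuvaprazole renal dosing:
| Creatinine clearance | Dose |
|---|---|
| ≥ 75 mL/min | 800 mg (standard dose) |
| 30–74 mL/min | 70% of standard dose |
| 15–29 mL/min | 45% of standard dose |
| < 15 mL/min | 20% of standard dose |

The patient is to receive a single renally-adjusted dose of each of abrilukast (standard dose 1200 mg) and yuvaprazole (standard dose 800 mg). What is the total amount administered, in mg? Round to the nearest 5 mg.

SCr = 375 / 88.4 = 4.242 mg/dL
CrCl = (140 − 27) × 69 / (72 × 4.242) = 7797.0 / 305.42 ≈ 25.5 mL/min
CrCl ≈ 26 mL/min.
abrilukast: 15–59 mL/min → 30% of 1200 mg = 360 mg.
yuvaprazole: 15–29 mL/min → 45% of 800 mg = 360 mg.
Total = 360 + 360 = 720 mg.

720 mg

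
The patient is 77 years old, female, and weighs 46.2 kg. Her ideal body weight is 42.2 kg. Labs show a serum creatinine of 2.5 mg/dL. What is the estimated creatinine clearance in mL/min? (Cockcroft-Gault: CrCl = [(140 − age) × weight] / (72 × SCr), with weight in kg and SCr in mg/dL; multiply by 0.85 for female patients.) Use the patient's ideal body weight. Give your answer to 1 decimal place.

CrCl = (140 − 77) × 42.2 / (72 × 2.5) × 0.85 = 2658.6 / 180.00 × 0.85 ≈ 12.6 mL/min

12.6 mL/min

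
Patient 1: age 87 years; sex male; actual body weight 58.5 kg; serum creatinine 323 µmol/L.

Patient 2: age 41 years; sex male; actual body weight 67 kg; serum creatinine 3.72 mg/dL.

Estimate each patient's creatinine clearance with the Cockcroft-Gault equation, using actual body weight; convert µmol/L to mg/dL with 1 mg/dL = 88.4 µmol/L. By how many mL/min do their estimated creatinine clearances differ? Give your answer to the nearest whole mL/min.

Patient 1: SCr = 323 / 88.4 = 3.654 mg/dL
Patient 1: CrCl = (140 − 87) × 58.5 / (72 × 3.654) = 3100.5 / 263.09 ≈ 11.8 mL/min
Patient 2: CrCl = (140 − 41) × 67 / (72 × 3.72) = 6633.0 / 267.84 ≈ 24.8 mL/min
|11.8 − 24.8| = 13.0 mL/min

13 mL/min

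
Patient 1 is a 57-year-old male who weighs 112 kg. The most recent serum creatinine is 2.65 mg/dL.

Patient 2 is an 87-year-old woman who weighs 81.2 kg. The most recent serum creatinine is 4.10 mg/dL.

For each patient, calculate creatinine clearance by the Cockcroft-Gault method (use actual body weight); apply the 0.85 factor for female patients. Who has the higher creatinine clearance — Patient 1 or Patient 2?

Patient 1

Patient 1: CrCl = (140 − 57) × 112 / (72 × 2.65) = 9296.0 / 190.80 ≈ 48.7 mL/min
Patient 2: CrCl = (140 − 87) × 81.2 / (72 × 4.1) × 0.85 = 4303.6 / 295.20 × 0.85 ≈ 12.4 mL/min
48.7 vs 12.4 mL/min → Patient 1 is higher.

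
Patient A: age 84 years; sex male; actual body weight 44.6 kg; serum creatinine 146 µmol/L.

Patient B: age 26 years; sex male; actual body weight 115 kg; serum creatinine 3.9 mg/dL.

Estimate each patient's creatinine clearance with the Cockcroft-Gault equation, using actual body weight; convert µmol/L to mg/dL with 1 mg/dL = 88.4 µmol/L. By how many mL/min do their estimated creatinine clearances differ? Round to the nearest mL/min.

26 mL/min

Patient A: SCr = 146 / 88.4 = 1.652 mg/dL
Patient A: CrCl = (140 − 84) × 44.6 / (72 × 1.652) = 2497.6 / 118.94 ≈ 21.0 mL/min
Patient B: CrCl = (140 − 26) × 115 / (72 × 3.9) = 13110.0 / 280.80 ≈ 46.7 mL/min
|21.0 − 46.7| = 25.7 mL/min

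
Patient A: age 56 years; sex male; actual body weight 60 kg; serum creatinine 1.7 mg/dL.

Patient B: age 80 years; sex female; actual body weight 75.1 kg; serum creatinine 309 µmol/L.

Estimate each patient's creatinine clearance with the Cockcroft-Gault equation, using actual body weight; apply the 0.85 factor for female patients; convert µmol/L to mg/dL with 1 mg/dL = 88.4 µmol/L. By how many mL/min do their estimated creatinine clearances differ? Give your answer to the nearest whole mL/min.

Patient A: CrCl = (140 − 56) × 60 / (72 × 1.7) = 5040.0 / 122.40 ≈ 41.2 mL/min
Patient B: SCr = 309 / 88.4 = 3.495 mg/dL
Patient B: CrCl = (140 − 80) × 75.1 / (72 × 3.495) × 0.85 = 4506.0 / 251.64 × 0.85 ≈ 15.2 mL/min
|41.2 − 15.2| = 26.0 mL/min

26 mL/min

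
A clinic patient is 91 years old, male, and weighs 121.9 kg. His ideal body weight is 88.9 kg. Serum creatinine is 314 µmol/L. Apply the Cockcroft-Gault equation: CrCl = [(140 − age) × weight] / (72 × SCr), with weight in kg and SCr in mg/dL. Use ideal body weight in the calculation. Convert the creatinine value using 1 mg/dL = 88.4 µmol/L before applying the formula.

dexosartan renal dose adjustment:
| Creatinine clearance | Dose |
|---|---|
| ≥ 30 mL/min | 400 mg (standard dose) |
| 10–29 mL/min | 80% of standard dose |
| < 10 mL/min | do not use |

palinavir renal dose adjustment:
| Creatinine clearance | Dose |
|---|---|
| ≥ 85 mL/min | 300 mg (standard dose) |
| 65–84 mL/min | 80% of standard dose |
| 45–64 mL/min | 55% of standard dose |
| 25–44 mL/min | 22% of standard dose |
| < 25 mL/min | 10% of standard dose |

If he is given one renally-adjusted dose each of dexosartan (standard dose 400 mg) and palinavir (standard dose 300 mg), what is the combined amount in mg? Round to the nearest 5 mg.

350 mg

SCr = 314 / 88.4 = 3.552 mg/dL
CrCl = (140 − 91) × 88.9 / (72 × 3.552) = 4356.1 / 255.74 ≈ 17.0 mL/min
CrCl ≈ 17 mL/min.
dexosartan: 10–29 mL/min → 80% of 400 mg = 320 mg.
palinavir: < 25 mL/min → 10% of 300 mg = 30 mg.
Total = 320 + 30 = 350 mg.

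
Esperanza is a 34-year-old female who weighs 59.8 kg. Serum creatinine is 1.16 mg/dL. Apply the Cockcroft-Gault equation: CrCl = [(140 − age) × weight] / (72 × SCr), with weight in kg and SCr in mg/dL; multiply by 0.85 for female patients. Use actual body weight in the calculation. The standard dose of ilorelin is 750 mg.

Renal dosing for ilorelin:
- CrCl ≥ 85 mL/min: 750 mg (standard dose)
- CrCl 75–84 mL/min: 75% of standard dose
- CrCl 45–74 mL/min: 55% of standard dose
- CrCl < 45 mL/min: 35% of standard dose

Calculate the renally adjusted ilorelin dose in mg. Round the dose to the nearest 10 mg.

CrCl = (140 − 34) × 59.8 / (72 × 1.16) × 0.85 = 6338.8 / 83.52 × 0.85 ≈ 64.5 mL/min
CrCl ≈ 65 mL/min → bracket 45–74 mL/min.
55% of 750 mg = 412.5 mg → 410 mg

410 mg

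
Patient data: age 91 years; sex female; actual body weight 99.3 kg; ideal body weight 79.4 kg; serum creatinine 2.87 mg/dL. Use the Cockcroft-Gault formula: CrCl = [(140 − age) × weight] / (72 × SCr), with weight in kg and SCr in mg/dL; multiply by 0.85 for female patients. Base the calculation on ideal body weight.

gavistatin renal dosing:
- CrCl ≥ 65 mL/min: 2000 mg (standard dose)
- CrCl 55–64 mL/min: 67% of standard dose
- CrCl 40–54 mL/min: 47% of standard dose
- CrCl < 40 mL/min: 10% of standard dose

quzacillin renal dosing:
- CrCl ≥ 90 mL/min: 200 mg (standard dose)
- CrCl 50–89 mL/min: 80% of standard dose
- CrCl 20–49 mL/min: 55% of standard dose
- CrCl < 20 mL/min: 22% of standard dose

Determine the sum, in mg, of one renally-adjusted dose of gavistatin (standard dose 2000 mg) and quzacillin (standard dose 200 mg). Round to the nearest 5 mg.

CrCl = (140 − 91) × 79.4 / (72 × 2.87) × 0.85 = 3890.6 / 206.64 × 0.85 ≈ 16.0 mL/min
CrCl ≈ 16 mL/min.
gavistatin: < 40 mL/min → 10% of 2000 mg = 200 mg.
quzacillin: < 20 mL/min → 22% of 200 mg = 44 mg.
Total = 200 + 44 = 244 mg.

245 mg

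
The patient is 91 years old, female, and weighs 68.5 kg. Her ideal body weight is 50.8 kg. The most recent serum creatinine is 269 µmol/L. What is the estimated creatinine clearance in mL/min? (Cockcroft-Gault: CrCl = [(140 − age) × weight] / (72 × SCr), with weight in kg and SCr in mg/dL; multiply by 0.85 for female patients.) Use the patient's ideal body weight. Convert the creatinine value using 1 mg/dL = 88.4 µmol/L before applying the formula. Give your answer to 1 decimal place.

SCr = 269 / 88.4 = 3.043 mg/dL
CrCl = (140 − 91) × 50.8 / (72 × 3.043) × 0.85 = 2489.2 / 219.10 × 0.85 ≈ 9.7 mL/min

9.7 mL/min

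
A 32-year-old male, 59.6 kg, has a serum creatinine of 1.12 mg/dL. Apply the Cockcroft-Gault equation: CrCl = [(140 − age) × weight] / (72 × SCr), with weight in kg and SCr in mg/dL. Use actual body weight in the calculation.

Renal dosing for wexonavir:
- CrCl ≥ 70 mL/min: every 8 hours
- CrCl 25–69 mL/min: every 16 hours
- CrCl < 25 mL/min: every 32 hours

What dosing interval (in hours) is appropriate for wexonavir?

CrCl = (140 − 32) × 59.6 / (72 × 1.12) = 6436.8 / 80.64 ≈ 79.8 mL/min
CrCl ≈ 80 mL/min → bracket ≥ 70 mL/min → every 8 hours.

every 8 hours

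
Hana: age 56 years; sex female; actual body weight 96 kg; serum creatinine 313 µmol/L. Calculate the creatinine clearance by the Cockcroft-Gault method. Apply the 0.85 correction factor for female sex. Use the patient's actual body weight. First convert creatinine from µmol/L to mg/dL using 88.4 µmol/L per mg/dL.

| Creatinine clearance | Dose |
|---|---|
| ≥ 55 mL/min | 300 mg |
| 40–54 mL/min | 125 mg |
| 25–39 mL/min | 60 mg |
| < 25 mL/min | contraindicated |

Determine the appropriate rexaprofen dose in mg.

SCr = 313 / 88.4 = 3.541 mg/dL
CrCl = (140 − 56) × 96 / (72 × 3.541) × 0.85 = 8064.0 / 254.95 × 0.85 ≈ 26.9 mL/min
CrCl ≈ 27 mL/min → bracket 25–39 mL/min.
Dose for this bracket: 60 mg.

60 mg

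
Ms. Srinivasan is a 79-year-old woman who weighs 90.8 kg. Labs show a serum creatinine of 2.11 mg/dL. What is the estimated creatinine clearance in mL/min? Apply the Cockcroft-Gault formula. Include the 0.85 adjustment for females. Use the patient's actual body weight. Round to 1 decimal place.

31.0 mL/min

CrCl = (140 − 79) × 90.8 / (72 × 2.11) × 0.85 = 5538.8 / 151.92 × 0.85 ≈ 31.0 mL/min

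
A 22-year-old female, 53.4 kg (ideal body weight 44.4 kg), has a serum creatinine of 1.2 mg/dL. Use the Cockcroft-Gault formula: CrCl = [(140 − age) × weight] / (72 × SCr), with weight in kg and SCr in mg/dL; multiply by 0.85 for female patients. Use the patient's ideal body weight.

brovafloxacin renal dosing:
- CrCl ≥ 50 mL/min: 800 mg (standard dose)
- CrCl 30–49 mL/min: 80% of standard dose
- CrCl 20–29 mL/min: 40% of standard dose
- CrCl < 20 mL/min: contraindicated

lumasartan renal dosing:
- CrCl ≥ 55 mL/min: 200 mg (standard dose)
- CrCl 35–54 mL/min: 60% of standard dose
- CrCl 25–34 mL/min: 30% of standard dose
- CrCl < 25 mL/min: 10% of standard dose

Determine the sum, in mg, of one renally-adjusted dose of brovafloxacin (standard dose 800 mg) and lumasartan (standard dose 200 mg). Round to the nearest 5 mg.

CrCl = (140 − 22) × 44.4 / (72 × 1.2) × 0.85 = 5239.2 / 86.40 × 0.85 ≈ 51.5 mL/min
CrCl ≈ 52 mL/min.
brovafloxacin: ≥ 50 mL/min → 100% of 800 mg = 800 mg.
lumasartan: 35–54 mL/min → 60% of 200 mg = 120 mg.
Total = 800 + 120 = 920 mg.

920 mg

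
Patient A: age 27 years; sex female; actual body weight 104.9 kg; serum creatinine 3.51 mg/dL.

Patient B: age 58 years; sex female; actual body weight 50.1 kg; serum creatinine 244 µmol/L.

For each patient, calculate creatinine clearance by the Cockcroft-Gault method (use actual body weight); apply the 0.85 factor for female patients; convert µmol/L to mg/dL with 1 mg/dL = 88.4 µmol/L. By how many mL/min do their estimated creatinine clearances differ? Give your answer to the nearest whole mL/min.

22 mL/min

Patient A: CrCl = (140 − 27) × 104.9 / (72 × 3.51) × 0.85 = 11853.7 / 252.72 × 0.85 ≈ 39.9 mL/min
Patient B: SCr = 244 / 88.4 = 2.76 mg/dL
Patient B: CrCl = (140 − 58) × 50.1 / (72 × 2.76) × 0.85 = 4108.2 / 198.72 × 0.85 ≈ 17.6 mL/min
|39.9 − 17.6| = 22.3 mL/min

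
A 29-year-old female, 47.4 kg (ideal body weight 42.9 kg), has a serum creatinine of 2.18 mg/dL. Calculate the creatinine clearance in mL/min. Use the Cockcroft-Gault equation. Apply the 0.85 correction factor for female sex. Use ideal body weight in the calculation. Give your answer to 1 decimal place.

CrCl = (140 − 29) × 42.9 / (72 × 2.18) × 0.85 = 4761.9 / 156.96 × 0.85 ≈ 25.8 mL/min

25.8 mL/min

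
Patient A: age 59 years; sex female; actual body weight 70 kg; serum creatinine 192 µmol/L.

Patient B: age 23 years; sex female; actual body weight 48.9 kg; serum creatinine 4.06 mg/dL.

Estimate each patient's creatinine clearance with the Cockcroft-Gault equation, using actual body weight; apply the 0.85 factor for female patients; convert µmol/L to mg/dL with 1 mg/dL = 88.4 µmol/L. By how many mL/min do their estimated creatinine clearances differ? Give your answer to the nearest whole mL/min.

14 mL/min

Patient A: SCr = 192 / 88.4 = 2.172 mg/dL
Patient A: CrCl = (140 − 59) × 70 / (72 × 2.172) × 0.85 = 5670.0 / 156.38 × 0.85 ≈ 30.8 mL/min
Patient B: CrCl = (140 − 23) × 48.9 / (72 × 4.06) × 0.85 = 5721.3 / 292.32 × 0.85 ≈ 16.6 mL/min
|30.8 − 16.6| = 14.2 mL/min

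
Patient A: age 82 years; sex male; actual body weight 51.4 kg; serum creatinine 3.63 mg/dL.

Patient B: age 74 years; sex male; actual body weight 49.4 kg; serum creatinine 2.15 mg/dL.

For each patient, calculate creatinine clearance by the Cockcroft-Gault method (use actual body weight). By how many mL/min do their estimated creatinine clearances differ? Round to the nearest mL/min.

Patient A: CrCl = (140 − 82) × 51.4 / (72 × 3.63) = 2981.2 / 261.36 ≈ 11.4 mL/min
Patient B: CrCl = (140 − 74) × 49.4 / (72 × 2.15) = 3260.4 / 154.80 ≈ 21.1 mL/min
|11.4 − 21.1| = 9.7 mL/min

10 mL/min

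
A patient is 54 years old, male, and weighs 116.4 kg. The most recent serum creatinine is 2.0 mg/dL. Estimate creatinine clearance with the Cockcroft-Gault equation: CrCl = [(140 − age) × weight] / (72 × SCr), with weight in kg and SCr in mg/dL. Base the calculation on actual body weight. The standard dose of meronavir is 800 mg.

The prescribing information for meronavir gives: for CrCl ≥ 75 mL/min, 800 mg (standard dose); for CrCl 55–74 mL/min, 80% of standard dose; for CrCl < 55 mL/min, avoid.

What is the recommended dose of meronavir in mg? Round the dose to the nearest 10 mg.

640 mg

CrCl = (140 − 54) × 116.4 / (72 × 2) = 10010.4 / 144.00 ≈ 69.5 mL/min
CrCl ≈ 70 mL/min → bracket 55–74 mL/min.
80% of 800 mg = 640 mg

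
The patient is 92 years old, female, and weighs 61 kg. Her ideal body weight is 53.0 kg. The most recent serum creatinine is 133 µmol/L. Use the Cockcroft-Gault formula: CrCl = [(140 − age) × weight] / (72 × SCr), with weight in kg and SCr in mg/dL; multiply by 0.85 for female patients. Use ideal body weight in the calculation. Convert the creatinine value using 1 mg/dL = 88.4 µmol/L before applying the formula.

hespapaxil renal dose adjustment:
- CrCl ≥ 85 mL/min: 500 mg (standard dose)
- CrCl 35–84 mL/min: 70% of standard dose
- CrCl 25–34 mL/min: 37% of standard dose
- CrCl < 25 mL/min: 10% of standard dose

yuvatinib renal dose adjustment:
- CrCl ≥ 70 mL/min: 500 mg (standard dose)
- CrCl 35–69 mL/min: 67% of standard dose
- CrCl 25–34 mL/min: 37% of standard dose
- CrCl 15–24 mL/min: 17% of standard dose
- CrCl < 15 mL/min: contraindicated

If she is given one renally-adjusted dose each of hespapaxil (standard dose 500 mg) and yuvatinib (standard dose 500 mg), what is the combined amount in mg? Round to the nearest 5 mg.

SCr = 133 / 88.4 = 1.505 mg/dL
CrCl = (140 − 92) × 53 / (72 × 1.505) × 0.85 = 2544.0 / 108.36 × 0.85 ≈ 20.0 mL/min
CrCl ≈ 20 mL/min.
hespapaxil: < 25 mL/min → 10% of 500 mg = 50 mg.
yuvatinib: 15–24 mL/min → 17% of 500 mg = 85 mg.
Total = 50 + 85 = 135 mg.

135 mg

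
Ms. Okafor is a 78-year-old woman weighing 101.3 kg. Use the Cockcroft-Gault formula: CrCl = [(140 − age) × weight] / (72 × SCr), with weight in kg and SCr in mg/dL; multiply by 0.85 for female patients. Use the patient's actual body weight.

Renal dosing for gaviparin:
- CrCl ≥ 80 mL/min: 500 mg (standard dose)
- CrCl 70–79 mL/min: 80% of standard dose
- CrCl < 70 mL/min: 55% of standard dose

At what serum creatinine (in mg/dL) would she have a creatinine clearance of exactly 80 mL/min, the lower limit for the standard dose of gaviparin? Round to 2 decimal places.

0.93 mg/dL

Standard dose requires CrCl ≥ 80 mL/min.
Set (140 − 78) × 101.3 × 0.85 / (72 × SCr) = 80
SCr = (140 − 78) × 101.3 × 0.85 / (72 × 80) = 0.927 mg/dL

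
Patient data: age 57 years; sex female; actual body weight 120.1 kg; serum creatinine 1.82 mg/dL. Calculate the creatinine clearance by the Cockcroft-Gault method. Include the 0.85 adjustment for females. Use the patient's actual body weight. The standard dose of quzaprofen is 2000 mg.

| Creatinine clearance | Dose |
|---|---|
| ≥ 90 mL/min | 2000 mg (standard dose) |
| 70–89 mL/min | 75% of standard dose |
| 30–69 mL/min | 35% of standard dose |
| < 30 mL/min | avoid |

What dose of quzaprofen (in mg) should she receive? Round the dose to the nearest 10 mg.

700 mg

CrCl = (140 − 57) × 120.1 / (72 × 1.82) × 0.85 = 9968.3 / 131.04 × 0.85 ≈ 64.7 mL/min
CrCl ≈ 65 mL/min → bracket 30–69 mL/min.
35% of 2000 mg = 700 mg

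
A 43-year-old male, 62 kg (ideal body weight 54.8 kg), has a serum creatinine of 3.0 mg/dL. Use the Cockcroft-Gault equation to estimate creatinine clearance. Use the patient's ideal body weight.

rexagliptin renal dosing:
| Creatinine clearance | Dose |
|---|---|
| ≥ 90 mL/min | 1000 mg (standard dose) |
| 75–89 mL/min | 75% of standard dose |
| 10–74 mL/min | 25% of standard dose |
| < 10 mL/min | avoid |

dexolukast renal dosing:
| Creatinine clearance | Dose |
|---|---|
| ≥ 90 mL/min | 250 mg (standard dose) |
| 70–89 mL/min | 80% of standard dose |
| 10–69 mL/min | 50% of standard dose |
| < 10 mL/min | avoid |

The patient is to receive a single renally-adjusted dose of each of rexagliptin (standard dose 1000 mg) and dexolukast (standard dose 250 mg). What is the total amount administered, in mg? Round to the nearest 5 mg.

CrCl = (140 − 43) × 54.8 / (72 × 3) = 5315.6 / 216.00 ≈ 24.6 mL/min
CrCl ≈ 25 mL/min.
rexagliptin: 10–74 mL/min → 25% of 1000 mg = 250 mg.
dexolukast: 10–69 mL/min → 50% of 250 mg = 125 mg.
Total = 250 + 125 = 375 mg.

375 mg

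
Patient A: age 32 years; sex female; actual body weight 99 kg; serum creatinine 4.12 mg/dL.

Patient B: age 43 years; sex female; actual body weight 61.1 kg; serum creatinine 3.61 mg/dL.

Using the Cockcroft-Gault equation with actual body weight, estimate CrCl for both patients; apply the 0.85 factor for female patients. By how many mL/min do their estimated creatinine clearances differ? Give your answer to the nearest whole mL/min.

11 mL/min

Patient A: CrCl = (140 − 32) × 99 / (72 × 4.12) × 0.85 = 10692.0 / 296.64 × 0.85 ≈ 30.6 mL/min
Patient B: CrCl = (140 − 43) × 61.1 / (72 × 3.61) × 0.85 = 5926.7 / 259.92 × 0.85 ≈ 19.4 mL/min
|30.6 − 19.4| = 11.2 mL/min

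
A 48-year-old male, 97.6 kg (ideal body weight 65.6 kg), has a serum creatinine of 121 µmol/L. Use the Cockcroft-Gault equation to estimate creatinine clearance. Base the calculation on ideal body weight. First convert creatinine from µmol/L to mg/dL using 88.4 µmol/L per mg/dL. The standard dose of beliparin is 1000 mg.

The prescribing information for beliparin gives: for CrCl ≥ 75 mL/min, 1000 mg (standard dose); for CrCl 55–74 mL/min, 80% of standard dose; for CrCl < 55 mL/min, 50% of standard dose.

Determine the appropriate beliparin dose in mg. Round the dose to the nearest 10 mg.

SCr = 121 / 88.4 = 1.369 mg/dL
CrCl = (140 − 48) × 65.6 / (72 × 1.369) = 6035.2 / 98.57 ≈ 61.2 mL/min
CrCl ≈ 61 mL/min → bracket 55–74 mL/min.
80% of 1000 mg = 800 mg

800 mg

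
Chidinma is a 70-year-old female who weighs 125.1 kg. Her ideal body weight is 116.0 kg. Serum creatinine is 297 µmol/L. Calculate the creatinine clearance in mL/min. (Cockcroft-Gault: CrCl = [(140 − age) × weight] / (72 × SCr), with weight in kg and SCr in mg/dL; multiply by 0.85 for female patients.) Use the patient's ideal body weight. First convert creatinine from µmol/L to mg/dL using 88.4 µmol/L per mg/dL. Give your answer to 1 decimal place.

28.5 mL/min

SCr = 297 / 88.4 = 3.36 mg/dL
CrCl = (140 − 70) × 116 / (72 × 3.36) × 0.85 = 8120.0 / 241.92 × 0.85 ≈ 28.5 mL/min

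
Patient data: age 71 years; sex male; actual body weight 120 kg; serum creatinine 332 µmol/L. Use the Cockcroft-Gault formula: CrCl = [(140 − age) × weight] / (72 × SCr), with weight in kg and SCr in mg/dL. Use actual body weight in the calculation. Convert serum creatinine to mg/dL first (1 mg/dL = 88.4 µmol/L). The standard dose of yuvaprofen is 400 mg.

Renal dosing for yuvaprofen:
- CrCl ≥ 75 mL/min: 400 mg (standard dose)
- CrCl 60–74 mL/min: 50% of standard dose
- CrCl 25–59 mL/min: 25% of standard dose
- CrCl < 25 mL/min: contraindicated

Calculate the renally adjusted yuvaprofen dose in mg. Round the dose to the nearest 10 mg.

100 mg

SCr = 332 / 88.4 = 3.756 mg/dL
CrCl = (140 − 71) × 120 / (72 × 3.756) = 8280.0 / 270.43 ≈ 30.6 mL/min
CrCl ≈ 31 mL/min → bracket 25–59 mL/min.
25% of 400 mg = 100 mg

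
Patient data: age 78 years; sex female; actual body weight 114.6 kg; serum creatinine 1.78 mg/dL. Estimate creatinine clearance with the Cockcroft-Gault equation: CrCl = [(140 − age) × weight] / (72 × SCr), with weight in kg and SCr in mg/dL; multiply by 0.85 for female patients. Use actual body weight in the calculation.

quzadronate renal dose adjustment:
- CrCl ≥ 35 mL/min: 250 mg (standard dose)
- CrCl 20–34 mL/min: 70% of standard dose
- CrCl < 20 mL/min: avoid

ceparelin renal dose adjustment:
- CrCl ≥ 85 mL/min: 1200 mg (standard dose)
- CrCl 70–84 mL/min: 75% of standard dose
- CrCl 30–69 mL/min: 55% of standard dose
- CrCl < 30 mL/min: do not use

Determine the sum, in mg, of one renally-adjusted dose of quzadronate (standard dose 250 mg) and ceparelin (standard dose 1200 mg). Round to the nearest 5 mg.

CrCl = (140 − 78) × 114.6 / (72 × 1.78) × 0.85 = 7105.2 / 128.16 × 0.85 ≈ 47.1 mL/min
CrCl ≈ 47 mL/min.
quzadronate: ≥ 35 mL/min → 100% of 250 mg = 250 mg.
ceparelin: 30–69 mL/min → 55% of 1200 mg = 660 mg.
Total = 250 + 660 = 910 mg.

910 mg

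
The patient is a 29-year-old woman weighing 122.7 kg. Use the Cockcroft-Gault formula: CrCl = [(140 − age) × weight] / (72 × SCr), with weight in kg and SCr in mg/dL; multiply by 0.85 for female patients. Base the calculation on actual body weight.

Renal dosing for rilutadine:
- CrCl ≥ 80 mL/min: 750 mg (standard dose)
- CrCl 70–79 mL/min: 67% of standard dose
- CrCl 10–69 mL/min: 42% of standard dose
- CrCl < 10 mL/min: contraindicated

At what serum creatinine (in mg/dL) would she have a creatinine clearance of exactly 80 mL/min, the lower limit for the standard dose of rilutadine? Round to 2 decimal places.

2.01 mg/dL

Standard dose requires CrCl ≥ 80 mL/min.
Set (140 − 29) × 122.7 × 0.85 / (72 × SCr) = 80
SCr = (140 − 29) × 122.7 × 0.85 / (72 × 80) = 2.010 mg/dL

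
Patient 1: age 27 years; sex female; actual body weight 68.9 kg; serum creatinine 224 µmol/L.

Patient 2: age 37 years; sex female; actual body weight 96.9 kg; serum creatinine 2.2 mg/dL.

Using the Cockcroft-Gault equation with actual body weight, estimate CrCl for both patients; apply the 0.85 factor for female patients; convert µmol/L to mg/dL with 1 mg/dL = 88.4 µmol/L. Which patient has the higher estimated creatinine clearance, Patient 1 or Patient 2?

Patient 2

Patient 1: SCr = 224 / 88.4 = 2.534 mg/dL
Patient 1: CrCl = (140 − 27) × 68.9 / (72 × 2.534) × 0.85 = 7785.7 / 182.45 × 0.85 ≈ 36.3 mL/min
Patient 2: CrCl = (140 − 37) × 96.9 / (72 × 2.2) × 0.85 = 9980.7 / 158.40 × 0.85 ≈ 53.6 mL/min
36.3 vs 53.6 mL/min → Patient 2 is higher.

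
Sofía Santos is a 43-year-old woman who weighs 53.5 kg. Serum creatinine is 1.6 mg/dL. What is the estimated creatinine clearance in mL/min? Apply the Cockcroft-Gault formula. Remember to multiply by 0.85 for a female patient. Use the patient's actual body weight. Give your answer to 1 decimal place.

38.3 mL/min

CrCl = (140 − 43) × 53.5 / (72 × 1.6) × 0.85 = 5189.5 / 115.20 × 0.85 ≈ 38.3 mL/min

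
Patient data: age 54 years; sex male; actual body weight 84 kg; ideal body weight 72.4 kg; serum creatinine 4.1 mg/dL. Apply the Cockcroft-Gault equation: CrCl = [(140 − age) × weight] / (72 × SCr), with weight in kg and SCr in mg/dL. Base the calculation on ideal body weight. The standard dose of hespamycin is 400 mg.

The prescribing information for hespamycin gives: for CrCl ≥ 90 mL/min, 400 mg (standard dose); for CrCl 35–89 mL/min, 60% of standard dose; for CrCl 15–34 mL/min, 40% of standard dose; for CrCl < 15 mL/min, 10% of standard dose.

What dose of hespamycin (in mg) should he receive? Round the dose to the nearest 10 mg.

160 mg

CrCl = (140 − 54) × 72.4 / (72 × 4.1) = 6226.4 / 295.20 ≈ 21.1 mL/min
CrCl ≈ 21 mL/min → bracket 15–34 mL/min.
40% of 400 mg = 160 mg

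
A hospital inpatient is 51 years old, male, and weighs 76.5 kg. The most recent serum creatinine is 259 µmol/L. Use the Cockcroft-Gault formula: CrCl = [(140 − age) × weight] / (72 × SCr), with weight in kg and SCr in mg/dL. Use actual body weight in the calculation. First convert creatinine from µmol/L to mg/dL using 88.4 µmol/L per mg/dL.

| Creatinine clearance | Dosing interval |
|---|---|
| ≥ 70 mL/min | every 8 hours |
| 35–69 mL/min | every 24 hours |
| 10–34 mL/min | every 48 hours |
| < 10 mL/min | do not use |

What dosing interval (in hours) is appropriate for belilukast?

SCr = 259 / 88.4 = 2.93 mg/dL
CrCl = (140 − 51) × 76.5 / (72 × 2.93) = 6808.5 / 210.96 ≈ 32.3 mL/min
CrCl ≈ 32 mL/min → bracket 10–34 mL/min → every 48 hours.

every 48 hours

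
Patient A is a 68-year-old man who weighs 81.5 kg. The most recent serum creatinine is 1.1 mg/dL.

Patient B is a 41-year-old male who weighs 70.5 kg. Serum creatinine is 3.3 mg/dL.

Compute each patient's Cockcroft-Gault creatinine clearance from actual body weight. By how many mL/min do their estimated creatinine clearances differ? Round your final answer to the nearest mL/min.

Patient A: CrCl = (140 − 68) × 81.5 / (72 × 1.1) = 5868.0 / 79.20 ≈ 74.1 mL/min
Patient B: CrCl = (140 − 41) × 70.5 / (72 × 3.3) = 6979.5 / 237.60 ≈ 29.4 mL/min
|74.1 − 29.4| = 44.7 mL/min

45 mL/min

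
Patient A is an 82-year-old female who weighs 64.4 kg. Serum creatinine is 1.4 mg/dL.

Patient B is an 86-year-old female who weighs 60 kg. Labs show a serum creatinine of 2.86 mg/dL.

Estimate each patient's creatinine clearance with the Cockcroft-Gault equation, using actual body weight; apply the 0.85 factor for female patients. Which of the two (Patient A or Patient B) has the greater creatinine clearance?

Patient A

Patient A: CrCl = (140 − 82) × 64.4 / (72 × 1.4) × 0.85 = 3735.2 / 100.80 × 0.85 ≈ 31.5 mL/min
Patient B: CrCl = (140 − 86) × 60 / (72 × 2.86) × 0.85 = 3240.0 / 205.92 × 0.85 ≈ 13.4 mL/min
31.5 vs 13.4 mL/min → Patient A is higher.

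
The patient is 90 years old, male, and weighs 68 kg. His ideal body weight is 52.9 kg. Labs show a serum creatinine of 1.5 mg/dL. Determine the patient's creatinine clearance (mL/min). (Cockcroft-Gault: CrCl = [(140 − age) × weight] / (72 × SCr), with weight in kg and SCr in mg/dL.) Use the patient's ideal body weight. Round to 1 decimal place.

24.5 mL/min

CrCl = (140 − 90) × 52.9 / (72 × 1.5) = 2645.0 / 108.00 ≈ 24.5 mL/min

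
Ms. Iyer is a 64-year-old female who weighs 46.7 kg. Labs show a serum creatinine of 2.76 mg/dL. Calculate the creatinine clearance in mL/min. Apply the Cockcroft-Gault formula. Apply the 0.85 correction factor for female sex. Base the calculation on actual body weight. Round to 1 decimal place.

CrCl = (140 − 64) × 46.7 / (72 × 2.76) × 0.85 = 3549.2 / 198.72 × 0.85 ≈ 15.2 mL/min

15.2 mL/min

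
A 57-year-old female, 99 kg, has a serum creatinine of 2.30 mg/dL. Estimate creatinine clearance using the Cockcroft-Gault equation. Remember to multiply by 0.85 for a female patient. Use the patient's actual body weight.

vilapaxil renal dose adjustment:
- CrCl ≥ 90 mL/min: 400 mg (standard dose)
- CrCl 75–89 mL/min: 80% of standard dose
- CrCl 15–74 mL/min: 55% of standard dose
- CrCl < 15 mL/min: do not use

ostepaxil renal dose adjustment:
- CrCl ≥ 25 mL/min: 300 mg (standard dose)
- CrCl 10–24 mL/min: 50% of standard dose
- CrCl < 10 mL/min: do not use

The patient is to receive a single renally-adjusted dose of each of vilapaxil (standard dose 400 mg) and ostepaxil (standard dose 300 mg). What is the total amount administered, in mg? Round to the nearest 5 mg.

CrCl = (140 − 57) × 99 / (72 × 2.3) × 0.85 = 8217.0 / 165.60 × 0.85 ≈ 42.2 mL/min
CrCl ≈ 42 mL/min.
vilapaxil: 15–74 mL/min → 55% of 400 mg = 220 mg.
ostepaxil: ≥ 25 mL/min → 100% of 300 mg = 300 mg.
Total = 220 + 300 = 520 mg.

520 mg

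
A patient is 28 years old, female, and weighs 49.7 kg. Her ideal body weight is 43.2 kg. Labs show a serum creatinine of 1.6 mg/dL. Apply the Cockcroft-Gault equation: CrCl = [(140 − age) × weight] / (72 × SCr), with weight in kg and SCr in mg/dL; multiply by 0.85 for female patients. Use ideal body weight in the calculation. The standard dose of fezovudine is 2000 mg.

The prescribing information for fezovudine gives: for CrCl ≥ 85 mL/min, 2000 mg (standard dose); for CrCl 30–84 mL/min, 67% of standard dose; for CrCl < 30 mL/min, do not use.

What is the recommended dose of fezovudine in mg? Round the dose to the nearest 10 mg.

CrCl = (140 − 28) × 43.2 / (72 × 1.6) × 0.85 = 4838.4 / 115.20 × 0.85 ≈ 35.7 mL/min
CrCl ≈ 36 mL/min → bracket 30–84 mL/min.
67% of 2000 mg = 1340 mg

1340 mg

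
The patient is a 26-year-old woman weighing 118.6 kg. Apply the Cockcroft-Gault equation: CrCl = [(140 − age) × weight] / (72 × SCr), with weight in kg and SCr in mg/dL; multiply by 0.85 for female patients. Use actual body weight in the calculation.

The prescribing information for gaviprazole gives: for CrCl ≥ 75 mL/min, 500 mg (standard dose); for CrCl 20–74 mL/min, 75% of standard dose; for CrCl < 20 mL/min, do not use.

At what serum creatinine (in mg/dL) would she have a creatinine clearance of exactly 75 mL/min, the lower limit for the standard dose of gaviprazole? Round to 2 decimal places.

2.13 mg/dL

Standard dose requires CrCl ≥ 75 mL/min.
Set (140 − 26) × 118.6 × 0.85 / (72 × SCr) = 75
SCr = (140 − 26) × 118.6 × 0.85 / (72 × 75) = 2.128 mg/dL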